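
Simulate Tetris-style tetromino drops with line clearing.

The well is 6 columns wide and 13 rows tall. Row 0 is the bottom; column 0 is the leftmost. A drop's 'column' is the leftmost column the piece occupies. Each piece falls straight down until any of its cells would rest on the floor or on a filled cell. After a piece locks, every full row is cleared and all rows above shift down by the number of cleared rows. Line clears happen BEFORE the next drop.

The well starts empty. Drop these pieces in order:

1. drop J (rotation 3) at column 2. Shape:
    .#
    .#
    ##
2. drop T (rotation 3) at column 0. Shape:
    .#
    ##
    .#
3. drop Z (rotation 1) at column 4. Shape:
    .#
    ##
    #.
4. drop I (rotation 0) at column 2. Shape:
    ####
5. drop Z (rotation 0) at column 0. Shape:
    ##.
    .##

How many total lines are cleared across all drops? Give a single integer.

Drop 1: J rot3 at col 2 lands with bottom-row=0; cleared 0 line(s) (total 0); column heights now [0 0 1 3 0 0], max=3
Drop 2: T rot3 at col 0 lands with bottom-row=0; cleared 0 line(s) (total 0); column heights now [2 3 1 3 0 0], max=3
Drop 3: Z rot1 at col 4 lands with bottom-row=0; cleared 0 line(s) (total 0); column heights now [2 3 1 3 2 3], max=3
Drop 4: I rot0 at col 2 lands with bottom-row=3; cleared 0 line(s) (total 0); column heights now [2 3 4 4 4 4], max=4
Drop 5: Z rot0 at col 0 lands with bottom-row=4; cleared 0 line(s) (total 0); column heights now [6 6 5 4 4 4], max=6

Answer: 0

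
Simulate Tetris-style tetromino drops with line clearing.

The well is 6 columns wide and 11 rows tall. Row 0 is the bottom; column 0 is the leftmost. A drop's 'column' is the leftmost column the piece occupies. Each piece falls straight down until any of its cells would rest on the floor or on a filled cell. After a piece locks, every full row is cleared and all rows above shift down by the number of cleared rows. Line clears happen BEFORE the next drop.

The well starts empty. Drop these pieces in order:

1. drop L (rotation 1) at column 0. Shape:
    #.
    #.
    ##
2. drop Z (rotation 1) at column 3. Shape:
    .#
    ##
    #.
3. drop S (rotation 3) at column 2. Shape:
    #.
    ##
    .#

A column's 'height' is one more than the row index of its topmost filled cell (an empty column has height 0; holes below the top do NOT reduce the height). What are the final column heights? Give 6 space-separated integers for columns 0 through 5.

Drop 1: L rot1 at col 0 lands with bottom-row=0; cleared 0 line(s) (total 0); column heights now [3 1 0 0 0 0], max=3
Drop 2: Z rot1 at col 3 lands with bottom-row=0; cleared 0 line(s) (total 0); column heights now [3 1 0 2 3 0], max=3
Drop 3: S rot3 at col 2 lands with bottom-row=2; cleared 0 line(s) (total 0); column heights now [3 1 5 4 3 0], max=5

Answer: 3 1 5 4 3 0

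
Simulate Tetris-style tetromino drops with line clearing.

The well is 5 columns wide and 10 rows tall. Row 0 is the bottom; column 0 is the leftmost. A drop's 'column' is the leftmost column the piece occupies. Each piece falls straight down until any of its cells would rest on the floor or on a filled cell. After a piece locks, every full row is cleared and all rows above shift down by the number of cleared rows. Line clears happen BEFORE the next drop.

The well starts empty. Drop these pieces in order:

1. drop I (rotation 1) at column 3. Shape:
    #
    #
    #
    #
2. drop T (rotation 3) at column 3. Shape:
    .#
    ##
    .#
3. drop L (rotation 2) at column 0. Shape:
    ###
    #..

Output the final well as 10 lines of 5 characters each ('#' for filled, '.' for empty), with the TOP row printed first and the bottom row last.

Drop 1: I rot1 at col 3 lands with bottom-row=0; cleared 0 line(s) (total 0); column heights now [0 0 0 4 0], max=4
Drop 2: T rot3 at col 3 lands with bottom-row=3; cleared 0 line(s) (total 0); column heights now [0 0 0 5 6], max=6
Drop 3: L rot2 at col 0 lands with bottom-row=0; cleared 0 line(s) (total 0); column heights now [2 2 2 5 6], max=6

Answer: .....
.....
.....
.....
....#
...##
...##
...#.
####.
#..#.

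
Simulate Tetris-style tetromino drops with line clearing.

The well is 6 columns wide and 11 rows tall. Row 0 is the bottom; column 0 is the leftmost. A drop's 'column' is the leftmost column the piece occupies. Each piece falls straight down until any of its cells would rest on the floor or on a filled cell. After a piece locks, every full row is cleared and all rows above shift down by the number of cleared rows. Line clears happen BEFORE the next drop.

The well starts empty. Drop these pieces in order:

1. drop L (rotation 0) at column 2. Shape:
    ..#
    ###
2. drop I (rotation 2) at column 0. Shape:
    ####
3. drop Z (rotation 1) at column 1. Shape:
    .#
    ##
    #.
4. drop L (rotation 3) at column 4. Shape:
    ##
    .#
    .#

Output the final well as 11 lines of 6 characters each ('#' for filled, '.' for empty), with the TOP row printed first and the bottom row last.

Answer: ......
......
......
......
......
......
......
..#...
.##...
.#..##
..####

Derivation:
Drop 1: L rot0 at col 2 lands with bottom-row=0; cleared 0 line(s) (total 0); column heights now [0 0 1 1 2 0], max=2
Drop 2: I rot2 at col 0 lands with bottom-row=1; cleared 0 line(s) (total 0); column heights now [2 2 2 2 2 0], max=2
Drop 3: Z rot1 at col 1 lands with bottom-row=2; cleared 0 line(s) (total 0); column heights now [2 4 5 2 2 0], max=5
Drop 4: L rot3 at col 4 lands with bottom-row=0; cleared 1 line(s) (total 1); column heights now [0 3 4 1 2 2], max=4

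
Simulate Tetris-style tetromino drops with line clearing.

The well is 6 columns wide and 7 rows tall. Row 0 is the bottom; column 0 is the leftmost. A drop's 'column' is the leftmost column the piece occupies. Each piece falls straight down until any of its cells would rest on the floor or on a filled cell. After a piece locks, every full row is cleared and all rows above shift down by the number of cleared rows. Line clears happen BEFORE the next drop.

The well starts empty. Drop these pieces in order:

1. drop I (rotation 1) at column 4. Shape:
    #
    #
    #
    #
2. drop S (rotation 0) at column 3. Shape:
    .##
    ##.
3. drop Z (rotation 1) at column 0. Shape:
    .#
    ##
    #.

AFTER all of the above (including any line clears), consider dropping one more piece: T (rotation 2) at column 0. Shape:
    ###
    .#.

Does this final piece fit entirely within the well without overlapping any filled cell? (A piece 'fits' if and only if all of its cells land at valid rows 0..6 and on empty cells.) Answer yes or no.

Answer: yes

Derivation:
Drop 1: I rot1 at col 4 lands with bottom-row=0; cleared 0 line(s) (total 0); column heights now [0 0 0 0 4 0], max=4
Drop 2: S rot0 at col 3 lands with bottom-row=4; cleared 0 line(s) (total 0); column heights now [0 0 0 5 6 6], max=6
Drop 3: Z rot1 at col 0 lands with bottom-row=0; cleared 0 line(s) (total 0); column heights now [2 3 0 5 6 6], max=6
Test piece T rot2 at col 0 (width 3): heights before test = [2 3 0 5 6 6]; fits = True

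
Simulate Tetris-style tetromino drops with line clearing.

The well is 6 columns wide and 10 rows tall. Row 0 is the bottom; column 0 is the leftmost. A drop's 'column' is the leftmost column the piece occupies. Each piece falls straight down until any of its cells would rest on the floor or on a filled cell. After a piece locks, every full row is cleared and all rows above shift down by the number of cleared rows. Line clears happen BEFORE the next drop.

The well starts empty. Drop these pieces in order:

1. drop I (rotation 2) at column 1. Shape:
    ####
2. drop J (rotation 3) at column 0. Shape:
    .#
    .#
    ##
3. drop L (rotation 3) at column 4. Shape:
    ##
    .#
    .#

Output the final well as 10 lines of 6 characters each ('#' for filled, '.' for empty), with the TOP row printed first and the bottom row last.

Drop 1: I rot2 at col 1 lands with bottom-row=0; cleared 0 line(s) (total 0); column heights now [0 1 1 1 1 0], max=1
Drop 2: J rot3 at col 0 lands with bottom-row=1; cleared 0 line(s) (total 0); column heights now [2 4 1 1 1 0], max=4
Drop 3: L rot3 at col 4 lands with bottom-row=0; cleared 0 line(s) (total 0); column heights now [2 4 1 1 3 3], max=4

Answer: ......
......
......
......
......
......
.#....
.#..##
##...#
.#####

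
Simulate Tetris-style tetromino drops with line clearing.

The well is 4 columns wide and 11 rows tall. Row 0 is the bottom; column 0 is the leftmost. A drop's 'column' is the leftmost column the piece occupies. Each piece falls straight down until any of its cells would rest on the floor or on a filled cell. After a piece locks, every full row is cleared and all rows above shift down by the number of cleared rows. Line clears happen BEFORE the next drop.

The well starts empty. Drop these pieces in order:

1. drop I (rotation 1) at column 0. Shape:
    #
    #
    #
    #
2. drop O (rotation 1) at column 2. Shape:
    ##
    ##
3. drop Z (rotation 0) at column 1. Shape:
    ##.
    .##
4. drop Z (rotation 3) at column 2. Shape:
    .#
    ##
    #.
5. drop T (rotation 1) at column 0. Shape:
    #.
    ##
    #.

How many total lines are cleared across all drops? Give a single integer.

Answer: 1

Derivation:
Drop 1: I rot1 at col 0 lands with bottom-row=0; cleared 0 line(s) (total 0); column heights now [4 0 0 0], max=4
Drop 2: O rot1 at col 2 lands with bottom-row=0; cleared 0 line(s) (total 0); column heights now [4 0 2 2], max=4
Drop 3: Z rot0 at col 1 lands with bottom-row=2; cleared 0 line(s) (total 0); column heights now [4 4 4 3], max=4
Drop 4: Z rot3 at col 2 lands with bottom-row=4; cleared 0 line(s) (total 0); column heights now [4 4 6 7], max=7
Drop 5: T rot1 at col 0 lands with bottom-row=4; cleared 1 line(s) (total 1); column heights now [6 4 5 6], max=6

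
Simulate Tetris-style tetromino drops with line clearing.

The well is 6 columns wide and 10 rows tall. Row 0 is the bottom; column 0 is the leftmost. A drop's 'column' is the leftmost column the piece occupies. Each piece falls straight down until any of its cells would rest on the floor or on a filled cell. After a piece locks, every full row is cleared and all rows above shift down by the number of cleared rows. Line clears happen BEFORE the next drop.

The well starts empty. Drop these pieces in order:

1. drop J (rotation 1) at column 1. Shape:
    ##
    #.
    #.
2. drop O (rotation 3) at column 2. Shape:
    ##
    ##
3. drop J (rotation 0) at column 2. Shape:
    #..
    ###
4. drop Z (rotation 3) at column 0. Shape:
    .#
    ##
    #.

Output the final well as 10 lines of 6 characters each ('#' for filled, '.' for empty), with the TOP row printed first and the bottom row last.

Answer: ......
......
......
..#...
..###.
.###..
####..
###...
.#....
.#....

Derivation:
Drop 1: J rot1 at col 1 lands with bottom-row=0; cleared 0 line(s) (total 0); column heights now [0 3 3 0 0 0], max=3
Drop 2: O rot3 at col 2 lands with bottom-row=3; cleared 0 line(s) (total 0); column heights now [0 3 5 5 0 0], max=5
Drop 3: J rot0 at col 2 lands with bottom-row=5; cleared 0 line(s) (total 0); column heights now [0 3 7 6 6 0], max=7
Drop 4: Z rot3 at col 0 lands with bottom-row=2; cleared 0 line(s) (total 0); column heights now [4 5 7 6 6 0], max=7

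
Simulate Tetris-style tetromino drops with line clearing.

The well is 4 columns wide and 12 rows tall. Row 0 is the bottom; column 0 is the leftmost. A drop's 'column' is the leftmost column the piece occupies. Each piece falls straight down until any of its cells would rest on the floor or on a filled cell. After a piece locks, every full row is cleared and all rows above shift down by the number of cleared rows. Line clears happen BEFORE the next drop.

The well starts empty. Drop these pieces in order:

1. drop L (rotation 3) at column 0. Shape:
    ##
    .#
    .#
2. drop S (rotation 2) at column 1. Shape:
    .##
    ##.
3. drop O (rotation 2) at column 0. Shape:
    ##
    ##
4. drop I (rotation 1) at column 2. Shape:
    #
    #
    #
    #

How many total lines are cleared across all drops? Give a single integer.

Drop 1: L rot3 at col 0 lands with bottom-row=0; cleared 0 line(s) (total 0); column heights now [3 3 0 0], max=3
Drop 2: S rot2 at col 1 lands with bottom-row=3; cleared 0 line(s) (total 0); column heights now [3 4 5 5], max=5
Drop 3: O rot2 at col 0 lands with bottom-row=4; cleared 1 line(s) (total 1); column heights now [5 5 4 0], max=5
Drop 4: I rot1 at col 2 lands with bottom-row=4; cleared 0 line(s) (total 1); column heights now [5 5 8 0], max=8

Answer: 1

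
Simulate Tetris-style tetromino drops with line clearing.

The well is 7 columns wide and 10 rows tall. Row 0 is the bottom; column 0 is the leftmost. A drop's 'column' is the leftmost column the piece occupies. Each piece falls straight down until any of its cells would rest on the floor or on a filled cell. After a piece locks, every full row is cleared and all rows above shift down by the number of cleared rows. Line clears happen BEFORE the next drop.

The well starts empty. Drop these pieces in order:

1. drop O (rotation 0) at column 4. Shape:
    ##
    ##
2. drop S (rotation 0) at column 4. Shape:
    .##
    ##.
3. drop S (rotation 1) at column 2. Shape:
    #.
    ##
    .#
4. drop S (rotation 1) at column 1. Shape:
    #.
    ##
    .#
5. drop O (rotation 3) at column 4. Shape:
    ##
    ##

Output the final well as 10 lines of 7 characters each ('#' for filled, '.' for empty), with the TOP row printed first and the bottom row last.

Drop 1: O rot0 at col 4 lands with bottom-row=0; cleared 0 line(s) (total 0); column heights now [0 0 0 0 2 2 0], max=2
Drop 2: S rot0 at col 4 lands with bottom-row=2; cleared 0 line(s) (total 0); column heights now [0 0 0 0 3 4 4], max=4
Drop 3: S rot1 at col 2 lands with bottom-row=0; cleared 0 line(s) (total 0); column heights now [0 0 3 2 3 4 4], max=4
Drop 4: S rot1 at col 1 lands with bottom-row=3; cleared 0 line(s) (total 0); column heights now [0 6 5 2 3 4 4], max=6
Drop 5: O rot3 at col 4 lands with bottom-row=4; cleared 0 line(s) (total 0); column heights now [0 6 5 2 6 6 4], max=6

Answer: .......
.......
.......
.......
.#..##.
.##.##.
..#..##
..#.##.
..####.
...###.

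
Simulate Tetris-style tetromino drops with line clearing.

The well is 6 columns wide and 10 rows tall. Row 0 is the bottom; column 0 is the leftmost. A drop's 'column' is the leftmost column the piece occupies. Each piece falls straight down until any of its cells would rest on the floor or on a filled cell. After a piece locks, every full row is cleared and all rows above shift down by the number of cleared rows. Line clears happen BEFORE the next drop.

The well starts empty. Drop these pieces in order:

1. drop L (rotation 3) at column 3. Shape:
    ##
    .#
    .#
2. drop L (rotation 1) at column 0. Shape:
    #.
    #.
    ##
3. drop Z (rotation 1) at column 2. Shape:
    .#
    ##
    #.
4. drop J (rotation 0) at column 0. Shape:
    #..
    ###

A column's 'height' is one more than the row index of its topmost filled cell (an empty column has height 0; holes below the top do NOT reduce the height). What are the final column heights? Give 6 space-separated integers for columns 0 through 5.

Answer: 6 5 5 5 3 0

Derivation:
Drop 1: L rot3 at col 3 lands with bottom-row=0; cleared 0 line(s) (total 0); column heights now [0 0 0 3 3 0], max=3
Drop 2: L rot1 at col 0 lands with bottom-row=0; cleared 0 line(s) (total 0); column heights now [3 1 0 3 3 0], max=3
Drop 3: Z rot1 at col 2 lands with bottom-row=2; cleared 0 line(s) (total 0); column heights now [3 1 4 5 3 0], max=5
Drop 4: J rot0 at col 0 lands with bottom-row=4; cleared 0 line(s) (total 0); column heights now [6 5 5 5 3 0], max=6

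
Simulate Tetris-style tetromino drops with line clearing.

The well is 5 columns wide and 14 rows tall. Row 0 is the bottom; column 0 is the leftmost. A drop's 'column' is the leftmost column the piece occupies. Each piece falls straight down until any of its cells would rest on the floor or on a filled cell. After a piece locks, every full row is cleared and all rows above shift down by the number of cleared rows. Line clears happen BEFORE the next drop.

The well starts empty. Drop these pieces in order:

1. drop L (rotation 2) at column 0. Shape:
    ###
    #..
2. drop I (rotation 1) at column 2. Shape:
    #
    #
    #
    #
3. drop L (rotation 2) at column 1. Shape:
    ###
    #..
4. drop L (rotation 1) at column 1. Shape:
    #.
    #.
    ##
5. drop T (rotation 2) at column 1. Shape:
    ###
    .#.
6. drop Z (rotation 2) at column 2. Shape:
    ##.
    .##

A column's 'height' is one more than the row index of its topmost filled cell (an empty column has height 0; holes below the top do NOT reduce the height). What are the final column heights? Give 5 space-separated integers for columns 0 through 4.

Answer: 2 11 13 13 12

Derivation:
Drop 1: L rot2 at col 0 lands with bottom-row=0; cleared 0 line(s) (total 0); column heights now [2 2 2 0 0], max=2
Drop 2: I rot1 at col 2 lands with bottom-row=2; cleared 0 line(s) (total 0); column heights now [2 2 6 0 0], max=6
Drop 3: L rot2 at col 1 lands with bottom-row=5; cleared 0 line(s) (total 0); column heights now [2 7 7 7 0], max=7
Drop 4: L rot1 at col 1 lands with bottom-row=7; cleared 0 line(s) (total 0); column heights now [2 10 8 7 0], max=10
Drop 5: T rot2 at col 1 lands with bottom-row=9; cleared 0 line(s) (total 0); column heights now [2 11 11 11 0], max=11
Drop 6: Z rot2 at col 2 lands with bottom-row=11; cleared 0 line(s) (total 0); column heights now [2 11 13 13 12], max=13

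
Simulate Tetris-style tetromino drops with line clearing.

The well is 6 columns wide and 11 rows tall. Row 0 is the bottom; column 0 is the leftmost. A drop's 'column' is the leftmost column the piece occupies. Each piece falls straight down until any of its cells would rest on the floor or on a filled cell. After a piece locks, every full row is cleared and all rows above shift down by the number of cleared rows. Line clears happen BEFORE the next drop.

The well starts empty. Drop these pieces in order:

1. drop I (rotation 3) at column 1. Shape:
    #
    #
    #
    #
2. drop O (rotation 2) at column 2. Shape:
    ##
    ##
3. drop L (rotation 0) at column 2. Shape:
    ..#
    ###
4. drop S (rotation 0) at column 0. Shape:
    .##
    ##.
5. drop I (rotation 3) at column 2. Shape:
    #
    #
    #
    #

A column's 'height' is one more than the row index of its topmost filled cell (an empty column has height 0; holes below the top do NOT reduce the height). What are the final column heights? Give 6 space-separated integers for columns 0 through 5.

Answer: 5 6 10 3 4 0

Derivation:
Drop 1: I rot3 at col 1 lands with bottom-row=0; cleared 0 line(s) (total 0); column heights now [0 4 0 0 0 0], max=4
Drop 2: O rot2 at col 2 lands with bottom-row=0; cleared 0 line(s) (total 0); column heights now [0 4 2 2 0 0], max=4
Drop 3: L rot0 at col 2 lands with bottom-row=2; cleared 0 line(s) (total 0); column heights now [0 4 3 3 4 0], max=4
Drop 4: S rot0 at col 0 lands with bottom-row=4; cleared 0 line(s) (total 0); column heights now [5 6 6 3 4 0], max=6
Drop 5: I rot3 at col 2 lands with bottom-row=6; cleared 0 line(s) (total 0); column heights now [5 6 10 3 4 0], max=10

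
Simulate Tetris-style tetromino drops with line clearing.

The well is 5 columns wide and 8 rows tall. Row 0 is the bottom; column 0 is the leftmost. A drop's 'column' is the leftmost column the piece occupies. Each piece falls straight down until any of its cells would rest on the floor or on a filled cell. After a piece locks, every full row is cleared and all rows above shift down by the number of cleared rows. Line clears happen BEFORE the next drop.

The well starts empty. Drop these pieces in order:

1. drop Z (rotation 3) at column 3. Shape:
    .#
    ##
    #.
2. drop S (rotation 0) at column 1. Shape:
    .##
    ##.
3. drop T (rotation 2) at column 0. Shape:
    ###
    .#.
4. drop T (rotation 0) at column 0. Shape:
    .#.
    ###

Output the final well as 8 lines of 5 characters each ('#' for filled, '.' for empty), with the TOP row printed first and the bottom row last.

Drop 1: Z rot3 at col 3 lands with bottom-row=0; cleared 0 line(s) (total 0); column heights now [0 0 0 2 3], max=3
Drop 2: S rot0 at col 1 lands with bottom-row=1; cleared 0 line(s) (total 0); column heights now [0 2 3 3 3], max=3
Drop 3: T rot2 at col 0 lands with bottom-row=2; cleared 0 line(s) (total 0); column heights now [4 4 4 3 3], max=4
Drop 4: T rot0 at col 0 lands with bottom-row=4; cleared 0 line(s) (total 0); column heights now [5 6 5 3 3], max=6

Answer: .....
.....
.#...
###..
###..
.####
.####
...#.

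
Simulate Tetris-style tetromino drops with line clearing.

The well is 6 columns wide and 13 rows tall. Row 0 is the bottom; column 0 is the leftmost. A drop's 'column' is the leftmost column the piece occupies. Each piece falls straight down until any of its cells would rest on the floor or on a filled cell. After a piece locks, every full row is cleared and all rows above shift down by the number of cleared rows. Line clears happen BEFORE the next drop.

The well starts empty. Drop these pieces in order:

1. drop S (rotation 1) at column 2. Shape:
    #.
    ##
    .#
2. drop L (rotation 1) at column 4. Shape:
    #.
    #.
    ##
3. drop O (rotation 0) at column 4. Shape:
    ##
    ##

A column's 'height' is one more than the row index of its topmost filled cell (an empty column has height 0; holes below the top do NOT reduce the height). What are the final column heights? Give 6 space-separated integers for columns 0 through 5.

Answer: 0 0 3 2 5 5

Derivation:
Drop 1: S rot1 at col 2 lands with bottom-row=0; cleared 0 line(s) (total 0); column heights now [0 0 3 2 0 0], max=3
Drop 2: L rot1 at col 4 lands with bottom-row=0; cleared 0 line(s) (total 0); column heights now [0 0 3 2 3 1], max=3
Drop 3: O rot0 at col 4 lands with bottom-row=3; cleared 0 line(s) (total 0); column heights now [0 0 3 2 5 5], max=5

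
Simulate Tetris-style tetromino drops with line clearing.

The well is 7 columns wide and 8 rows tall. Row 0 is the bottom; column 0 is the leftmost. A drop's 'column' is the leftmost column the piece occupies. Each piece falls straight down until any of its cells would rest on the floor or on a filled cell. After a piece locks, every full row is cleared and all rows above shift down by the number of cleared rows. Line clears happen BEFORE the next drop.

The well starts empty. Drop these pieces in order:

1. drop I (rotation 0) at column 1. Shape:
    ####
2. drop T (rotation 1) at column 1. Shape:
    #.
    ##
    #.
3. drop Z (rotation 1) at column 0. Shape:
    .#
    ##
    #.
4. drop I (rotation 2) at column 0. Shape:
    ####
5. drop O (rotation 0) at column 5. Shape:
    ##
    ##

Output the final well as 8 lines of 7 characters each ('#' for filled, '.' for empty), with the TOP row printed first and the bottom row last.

Answer: .......
####...
.#.....
##.....
##.....
.##....
.#...##
.######

Derivation:
Drop 1: I rot0 at col 1 lands with bottom-row=0; cleared 0 line(s) (total 0); column heights now [0 1 1 1 1 0 0], max=1
Drop 2: T rot1 at col 1 lands with bottom-row=1; cleared 0 line(s) (total 0); column heights now [0 4 3 1 1 0 0], max=4
Drop 3: Z rot1 at col 0 lands with bottom-row=3; cleared 0 line(s) (total 0); column heights now [5 6 3 1 1 0 0], max=6
Drop 4: I rot2 at col 0 lands with bottom-row=6; cleared 0 line(s) (total 0); column heights now [7 7 7 7 1 0 0], max=7
Drop 5: O rot0 at col 5 lands with bottom-row=0; cleared 0 line(s) (total 0); column heights now [7 7 7 7 1 2 2], max=7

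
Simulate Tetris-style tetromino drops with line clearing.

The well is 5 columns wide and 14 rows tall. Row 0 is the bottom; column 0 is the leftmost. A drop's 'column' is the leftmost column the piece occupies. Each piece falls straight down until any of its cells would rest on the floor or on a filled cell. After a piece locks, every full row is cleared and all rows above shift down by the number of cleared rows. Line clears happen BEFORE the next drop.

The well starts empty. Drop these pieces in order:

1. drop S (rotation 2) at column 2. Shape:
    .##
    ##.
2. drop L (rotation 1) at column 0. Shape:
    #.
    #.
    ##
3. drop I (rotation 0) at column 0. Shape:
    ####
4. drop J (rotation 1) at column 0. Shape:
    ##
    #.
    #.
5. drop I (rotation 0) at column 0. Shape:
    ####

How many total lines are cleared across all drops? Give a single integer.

Drop 1: S rot2 at col 2 lands with bottom-row=0; cleared 0 line(s) (total 0); column heights now [0 0 1 2 2], max=2
Drop 2: L rot1 at col 0 lands with bottom-row=0; cleared 0 line(s) (total 0); column heights now [3 1 1 2 2], max=3
Drop 3: I rot0 at col 0 lands with bottom-row=3; cleared 0 line(s) (total 0); column heights now [4 4 4 4 2], max=4
Drop 4: J rot1 at col 0 lands with bottom-row=4; cleared 0 line(s) (total 0); column heights now [7 7 4 4 2], max=7
Drop 5: I rot0 at col 0 lands with bottom-row=7; cleared 0 line(s) (total 0); column heights now [8 8 8 8 2], max=8

Answer: 0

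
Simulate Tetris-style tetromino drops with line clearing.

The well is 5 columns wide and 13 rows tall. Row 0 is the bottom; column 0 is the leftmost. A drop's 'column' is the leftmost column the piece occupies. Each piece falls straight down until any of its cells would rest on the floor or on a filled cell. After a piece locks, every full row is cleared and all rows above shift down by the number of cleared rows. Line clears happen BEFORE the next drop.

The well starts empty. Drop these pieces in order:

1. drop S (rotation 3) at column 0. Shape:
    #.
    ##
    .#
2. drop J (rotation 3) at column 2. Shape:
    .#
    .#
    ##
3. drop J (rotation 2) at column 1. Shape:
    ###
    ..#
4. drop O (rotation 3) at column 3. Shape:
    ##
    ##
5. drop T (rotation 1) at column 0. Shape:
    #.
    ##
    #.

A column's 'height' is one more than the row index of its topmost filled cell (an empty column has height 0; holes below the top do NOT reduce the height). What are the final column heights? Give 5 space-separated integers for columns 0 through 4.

Answer: 7 6 5 7 7

Derivation:
Drop 1: S rot3 at col 0 lands with bottom-row=0; cleared 0 line(s) (total 0); column heights now [3 2 0 0 0], max=3
Drop 2: J rot3 at col 2 lands with bottom-row=0; cleared 0 line(s) (total 0); column heights now [3 2 1 3 0], max=3
Drop 3: J rot2 at col 1 lands with bottom-row=3; cleared 0 line(s) (total 0); column heights now [3 5 5 5 0], max=5
Drop 4: O rot3 at col 3 lands with bottom-row=5; cleared 0 line(s) (total 0); column heights now [3 5 5 7 7], max=7
Drop 5: T rot1 at col 0 lands with bottom-row=4; cleared 0 line(s) (total 0); column heights now [7 6 5 7 7], max=7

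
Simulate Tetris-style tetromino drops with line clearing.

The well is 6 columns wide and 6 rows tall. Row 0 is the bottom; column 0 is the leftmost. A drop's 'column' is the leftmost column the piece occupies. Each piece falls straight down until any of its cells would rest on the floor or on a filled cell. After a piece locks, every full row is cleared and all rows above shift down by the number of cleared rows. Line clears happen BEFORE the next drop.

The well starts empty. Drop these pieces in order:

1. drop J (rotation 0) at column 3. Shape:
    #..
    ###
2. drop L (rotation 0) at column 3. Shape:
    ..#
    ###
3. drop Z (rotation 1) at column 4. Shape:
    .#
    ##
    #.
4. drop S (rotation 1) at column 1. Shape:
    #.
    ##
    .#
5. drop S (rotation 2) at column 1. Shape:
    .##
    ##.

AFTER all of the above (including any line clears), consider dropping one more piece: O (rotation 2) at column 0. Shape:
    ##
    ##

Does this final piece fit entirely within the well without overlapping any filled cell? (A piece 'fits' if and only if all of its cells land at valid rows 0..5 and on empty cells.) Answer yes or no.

Answer: yes

Derivation:
Drop 1: J rot0 at col 3 lands with bottom-row=0; cleared 0 line(s) (total 0); column heights now [0 0 0 2 1 1], max=2
Drop 2: L rot0 at col 3 lands with bottom-row=2; cleared 0 line(s) (total 0); column heights now [0 0 0 3 3 4], max=4
Drop 3: Z rot1 at col 4 lands with bottom-row=3; cleared 0 line(s) (total 0); column heights now [0 0 0 3 5 6], max=6
Drop 4: S rot1 at col 1 lands with bottom-row=0; cleared 0 line(s) (total 0); column heights now [0 3 2 3 5 6], max=6
Drop 5: S rot2 at col 1 lands with bottom-row=3; cleared 0 line(s) (total 0); column heights now [0 4 5 5 5 6], max=6
Test piece O rot2 at col 0 (width 2): heights before test = [0 4 5 5 5 6]; fits = True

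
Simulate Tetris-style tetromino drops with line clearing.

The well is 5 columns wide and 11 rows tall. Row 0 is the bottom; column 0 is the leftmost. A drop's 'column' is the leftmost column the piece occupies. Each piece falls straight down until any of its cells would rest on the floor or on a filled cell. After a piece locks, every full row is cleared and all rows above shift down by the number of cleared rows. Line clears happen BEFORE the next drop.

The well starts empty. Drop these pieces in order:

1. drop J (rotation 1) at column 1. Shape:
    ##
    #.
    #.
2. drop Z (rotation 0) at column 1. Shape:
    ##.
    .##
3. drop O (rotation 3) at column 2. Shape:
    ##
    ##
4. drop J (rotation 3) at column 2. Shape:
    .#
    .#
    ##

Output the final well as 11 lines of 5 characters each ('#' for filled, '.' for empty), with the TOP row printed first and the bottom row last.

Drop 1: J rot1 at col 1 lands with bottom-row=0; cleared 0 line(s) (total 0); column heights now [0 3 3 0 0], max=3
Drop 2: Z rot0 at col 1 lands with bottom-row=3; cleared 0 line(s) (total 0); column heights now [0 5 5 4 0], max=5
Drop 3: O rot3 at col 2 lands with bottom-row=5; cleared 0 line(s) (total 0); column heights now [0 5 7 7 0], max=7
Drop 4: J rot3 at col 2 lands with bottom-row=7; cleared 0 line(s) (total 0); column heights now [0 5 8 10 0], max=10

Answer: .....
...#.
...#.
..##.
..##.
..##.
.##..
..##.
.##..
.#...
.#...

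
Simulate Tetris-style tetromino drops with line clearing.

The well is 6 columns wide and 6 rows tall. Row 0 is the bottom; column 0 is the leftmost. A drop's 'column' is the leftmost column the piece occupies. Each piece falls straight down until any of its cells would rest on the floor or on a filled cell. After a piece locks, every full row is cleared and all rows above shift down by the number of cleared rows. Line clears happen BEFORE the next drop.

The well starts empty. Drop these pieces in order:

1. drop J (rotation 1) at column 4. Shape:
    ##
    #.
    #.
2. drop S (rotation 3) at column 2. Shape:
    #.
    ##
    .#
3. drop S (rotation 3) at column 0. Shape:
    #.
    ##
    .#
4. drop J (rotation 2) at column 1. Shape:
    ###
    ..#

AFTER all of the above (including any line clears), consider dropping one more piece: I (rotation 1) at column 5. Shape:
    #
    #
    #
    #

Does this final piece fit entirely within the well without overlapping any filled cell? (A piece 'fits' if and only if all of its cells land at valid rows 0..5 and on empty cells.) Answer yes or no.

Answer: no

Derivation:
Drop 1: J rot1 at col 4 lands with bottom-row=0; cleared 0 line(s) (total 0); column heights now [0 0 0 0 3 3], max=3
Drop 2: S rot3 at col 2 lands with bottom-row=0; cleared 0 line(s) (total 0); column heights now [0 0 3 2 3 3], max=3
Drop 3: S rot3 at col 0 lands with bottom-row=0; cleared 0 line(s) (total 0); column heights now [3 2 3 2 3 3], max=3
Drop 4: J rot2 at col 1 lands with bottom-row=2; cleared 0 line(s) (total 0); column heights now [3 4 4 4 3 3], max=4
Test piece I rot1 at col 5 (width 1): heights before test = [3 4 4 4 3 3]; fits = False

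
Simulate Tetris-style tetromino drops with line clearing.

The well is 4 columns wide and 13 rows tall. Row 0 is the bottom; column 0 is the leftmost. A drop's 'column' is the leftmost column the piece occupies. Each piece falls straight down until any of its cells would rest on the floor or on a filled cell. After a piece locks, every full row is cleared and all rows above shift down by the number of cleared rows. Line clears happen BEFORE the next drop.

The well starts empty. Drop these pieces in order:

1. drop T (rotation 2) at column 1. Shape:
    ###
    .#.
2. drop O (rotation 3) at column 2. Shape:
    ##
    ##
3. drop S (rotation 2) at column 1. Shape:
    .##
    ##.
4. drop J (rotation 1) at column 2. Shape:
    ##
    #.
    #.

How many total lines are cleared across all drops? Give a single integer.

Drop 1: T rot2 at col 1 lands with bottom-row=0; cleared 0 line(s) (total 0); column heights now [0 2 2 2], max=2
Drop 2: O rot3 at col 2 lands with bottom-row=2; cleared 0 line(s) (total 0); column heights now [0 2 4 4], max=4
Drop 3: S rot2 at col 1 lands with bottom-row=4; cleared 0 line(s) (total 0); column heights now [0 5 6 6], max=6
Drop 4: J rot1 at col 2 lands with bottom-row=6; cleared 0 line(s) (total 0); column heights now [0 5 9 9], max=9

Answer: 0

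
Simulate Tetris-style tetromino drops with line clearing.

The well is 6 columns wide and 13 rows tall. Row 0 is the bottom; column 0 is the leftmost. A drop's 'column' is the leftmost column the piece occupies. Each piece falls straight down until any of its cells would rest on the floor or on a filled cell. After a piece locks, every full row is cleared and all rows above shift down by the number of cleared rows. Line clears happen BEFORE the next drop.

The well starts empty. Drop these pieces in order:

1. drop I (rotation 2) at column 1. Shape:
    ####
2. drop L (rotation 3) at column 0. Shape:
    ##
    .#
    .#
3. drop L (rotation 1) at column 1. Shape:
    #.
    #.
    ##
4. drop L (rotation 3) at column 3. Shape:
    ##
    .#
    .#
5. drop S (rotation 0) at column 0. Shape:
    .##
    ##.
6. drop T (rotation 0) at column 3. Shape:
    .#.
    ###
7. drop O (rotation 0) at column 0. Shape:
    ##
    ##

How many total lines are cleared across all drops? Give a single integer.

Answer: 0

Derivation:
Drop 1: I rot2 at col 1 lands with bottom-row=0; cleared 0 line(s) (total 0); column heights now [0 1 1 1 1 0], max=1
Drop 2: L rot3 at col 0 lands with bottom-row=1; cleared 0 line(s) (total 0); column heights now [4 4 1 1 1 0], max=4
Drop 3: L rot1 at col 1 lands with bottom-row=4; cleared 0 line(s) (total 0); column heights now [4 7 5 1 1 0], max=7
Drop 4: L rot3 at col 3 lands with bottom-row=1; cleared 0 line(s) (total 0); column heights now [4 7 5 4 4 0], max=7
Drop 5: S rot0 at col 0 lands with bottom-row=7; cleared 0 line(s) (total 0); column heights now [8 9 9 4 4 0], max=9
Drop 6: T rot0 at col 3 lands with bottom-row=4; cleared 0 line(s) (total 0); column heights now [8 9 9 5 6 5], max=9
Drop 7: O rot0 at col 0 lands with bottom-row=9; cleared 0 line(s) (total 0); column heights now [11 11 9 5 6 5], max=11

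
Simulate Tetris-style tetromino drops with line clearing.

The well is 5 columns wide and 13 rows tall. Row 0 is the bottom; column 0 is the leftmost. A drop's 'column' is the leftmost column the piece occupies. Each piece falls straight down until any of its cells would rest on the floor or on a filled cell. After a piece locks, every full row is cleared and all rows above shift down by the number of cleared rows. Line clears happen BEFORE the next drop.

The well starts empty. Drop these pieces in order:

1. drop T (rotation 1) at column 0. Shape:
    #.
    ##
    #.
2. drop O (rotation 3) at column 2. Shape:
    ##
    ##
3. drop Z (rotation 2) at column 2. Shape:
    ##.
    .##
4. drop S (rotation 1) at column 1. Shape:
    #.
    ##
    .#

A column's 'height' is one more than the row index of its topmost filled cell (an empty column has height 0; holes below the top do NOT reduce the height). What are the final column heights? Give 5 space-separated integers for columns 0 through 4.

Drop 1: T rot1 at col 0 lands with bottom-row=0; cleared 0 line(s) (total 0); column heights now [3 2 0 0 0], max=3
Drop 2: O rot3 at col 2 lands with bottom-row=0; cleared 0 line(s) (total 0); column heights now [3 2 2 2 0], max=3
Drop 3: Z rot2 at col 2 lands with bottom-row=2; cleared 0 line(s) (total 0); column heights now [3 2 4 4 3], max=4
Drop 4: S rot1 at col 1 lands with bottom-row=4; cleared 0 line(s) (total 0); column heights now [3 7 6 4 3], max=7

Answer: 3 7 6 4 3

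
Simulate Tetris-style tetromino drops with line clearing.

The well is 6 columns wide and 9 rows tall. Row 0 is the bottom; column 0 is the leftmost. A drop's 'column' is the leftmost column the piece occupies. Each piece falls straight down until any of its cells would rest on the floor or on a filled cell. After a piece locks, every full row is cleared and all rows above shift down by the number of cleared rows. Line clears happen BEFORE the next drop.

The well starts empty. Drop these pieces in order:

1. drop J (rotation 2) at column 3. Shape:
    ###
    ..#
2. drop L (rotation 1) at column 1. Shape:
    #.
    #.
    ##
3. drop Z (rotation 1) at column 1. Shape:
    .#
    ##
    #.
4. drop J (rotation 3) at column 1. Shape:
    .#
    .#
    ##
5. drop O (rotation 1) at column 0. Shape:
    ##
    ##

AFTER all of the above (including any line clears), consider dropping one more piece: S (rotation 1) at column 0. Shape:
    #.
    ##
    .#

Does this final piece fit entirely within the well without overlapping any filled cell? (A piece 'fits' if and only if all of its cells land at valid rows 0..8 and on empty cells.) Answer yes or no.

Drop 1: J rot2 at col 3 lands with bottom-row=0; cleared 0 line(s) (total 0); column heights now [0 0 0 2 2 2], max=2
Drop 2: L rot1 at col 1 lands with bottom-row=0; cleared 0 line(s) (total 0); column heights now [0 3 1 2 2 2], max=3
Drop 3: Z rot1 at col 1 lands with bottom-row=3; cleared 0 line(s) (total 0); column heights now [0 5 6 2 2 2], max=6
Drop 4: J rot3 at col 1 lands with bottom-row=6; cleared 0 line(s) (total 0); column heights now [0 7 9 2 2 2], max=9
Drop 5: O rot1 at col 0 lands with bottom-row=7; cleared 0 line(s) (total 0); column heights now [9 9 9 2 2 2], max=9
Test piece S rot1 at col 0 (width 2): heights before test = [9 9 9 2 2 2]; fits = False

Answer: no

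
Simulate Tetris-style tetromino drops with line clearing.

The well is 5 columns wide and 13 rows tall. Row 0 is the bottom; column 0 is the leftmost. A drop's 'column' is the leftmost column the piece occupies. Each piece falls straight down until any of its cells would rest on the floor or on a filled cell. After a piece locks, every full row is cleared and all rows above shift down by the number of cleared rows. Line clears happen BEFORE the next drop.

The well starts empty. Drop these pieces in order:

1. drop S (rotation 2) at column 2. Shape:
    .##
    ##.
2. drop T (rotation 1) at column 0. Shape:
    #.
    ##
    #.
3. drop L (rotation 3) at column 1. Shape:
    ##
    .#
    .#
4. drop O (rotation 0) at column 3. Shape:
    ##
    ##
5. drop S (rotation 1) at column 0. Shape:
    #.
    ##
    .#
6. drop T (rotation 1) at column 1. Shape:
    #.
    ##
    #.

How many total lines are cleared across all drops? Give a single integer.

Drop 1: S rot2 at col 2 lands with bottom-row=0; cleared 0 line(s) (total 0); column heights now [0 0 1 2 2], max=2
Drop 2: T rot1 at col 0 lands with bottom-row=0; cleared 0 line(s) (total 0); column heights now [3 2 1 2 2], max=3
Drop 3: L rot3 at col 1 lands with bottom-row=1; cleared 1 line(s) (total 1); column heights now [2 3 3 1 0], max=3
Drop 4: O rot0 at col 3 lands with bottom-row=1; cleared 0 line(s) (total 1); column heights now [2 3 3 3 3], max=3
Drop 5: S rot1 at col 0 lands with bottom-row=3; cleared 0 line(s) (total 1); column heights now [6 5 3 3 3], max=6
Drop 6: T rot1 at col 1 lands with bottom-row=5; cleared 0 line(s) (total 1); column heights now [6 8 7 3 3], max=8

Answer: 1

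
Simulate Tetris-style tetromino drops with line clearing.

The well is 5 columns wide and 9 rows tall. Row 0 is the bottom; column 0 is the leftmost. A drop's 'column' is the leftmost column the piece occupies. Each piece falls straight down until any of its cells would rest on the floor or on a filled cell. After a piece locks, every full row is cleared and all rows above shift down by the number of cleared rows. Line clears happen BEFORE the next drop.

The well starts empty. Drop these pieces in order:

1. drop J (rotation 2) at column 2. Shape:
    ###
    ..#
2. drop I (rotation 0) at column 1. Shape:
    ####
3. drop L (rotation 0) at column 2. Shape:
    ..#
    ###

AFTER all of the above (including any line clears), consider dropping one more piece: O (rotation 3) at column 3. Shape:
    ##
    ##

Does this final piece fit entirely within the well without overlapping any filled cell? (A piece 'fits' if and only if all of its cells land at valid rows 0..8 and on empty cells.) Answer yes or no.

Drop 1: J rot2 at col 2 lands with bottom-row=0; cleared 0 line(s) (total 0); column heights now [0 0 2 2 2], max=2
Drop 2: I rot0 at col 1 lands with bottom-row=2; cleared 0 line(s) (total 0); column heights now [0 3 3 3 3], max=3
Drop 3: L rot0 at col 2 lands with bottom-row=3; cleared 0 line(s) (total 0); column heights now [0 3 4 4 5], max=5
Test piece O rot3 at col 3 (width 2): heights before test = [0 3 4 4 5]; fits = True

Answer: yes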